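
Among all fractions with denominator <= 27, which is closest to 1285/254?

86/17

Expand x = 1285/254 as a continued fraction with the Euclidean algorithm:
  1285 = 5*254 + 15, so a_0 = 5.
  254 = 16*15 + 14, so a_1 = 16.
  15 = 1*14 + 1, so a_2 = 1.
  14 = 14*1 + 0, so a_3 = 14.
so x = [5; 16, 1, 14].
Convergents (p_i = a_i*p_{i-1} + p_{i-2}, q_i = a_i*q_{i-1} + q_{i-2} with p_{-2}=0, p_{-1}=1, q_{-2}=1, q_{-1}=0), until the denominator exceeds 27:
  i=0: a_0=5, p_0 = 5*1 + 0 = 5, q_0 = 5*0 + 1 = 1.
  i=1: a_1=16, p_1 = 16*5 + 1 = 81, q_1 = 16*1 + 0 = 16.
  i=2: a_2=1, p_2 = 1*81 + 5 = 86, q_2 = 1*16 + 1 = 17.
  i=3: a_3=14, p_3 = 14*86 + 81 = 1285, q_3 = 14*17 + 16 = 254.
q_3 = 254 > 27, so the last convergent with denominator <= 27 is p_2/q_2 = 86/17.
The closest fraction with denominator <= 27 is either p_2/q_2 or the intermediate fraction (k*p_2 + p_1)/(k*q_2 + q_1) with the largest k >= 1 whose denominator stays <= 27; these approach x as k grows, and every other convergent or intermediate fraction in range is farther away.
Largest k: floor((27 - q_1)/q_2) = floor((27 - 16)/17) = 0.
Since k = 0, no intermediate fraction beyond p_2/q_2 has denominator <= 27, so the convergent 86/17 is the closest (its error is |1285*17 - 86*254|/(254*17) = 1/4318).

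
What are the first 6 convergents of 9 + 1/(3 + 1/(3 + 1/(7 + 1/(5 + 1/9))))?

Using the convergent recurrence p_i = a_i*p_{i-1} + p_{i-2}, q_i = a_i*q_{i-1} + q_{i-2} with p_{-2}=0, p_{-1}=1, q_{-2}=1, q_{-1}=0:
  i=0: a_0=9, p_0 = 9*1 + 0 = 9, q_0 = 9*0 + 1 = 1.
  i=1: a_1=3, p_1 = 3*9 + 1 = 28, q_1 = 3*1 + 0 = 3.
  i=2: a_2=3, p_2 = 3*28 + 9 = 93, q_2 = 3*3 + 1 = 10.
  i=3: a_3=7, p_3 = 7*93 + 28 = 679, q_3 = 7*10 + 3 = 73.
  i=4: a_4=5, p_4 = 5*679 + 93 = 3488, q_4 = 5*73 + 10 = 375.
  i=5: a_5=9, p_5 = 9*3488 + 679 = 32071, q_5 = 9*375 + 73 = 3448.

9/1, 28/3, 93/10, 679/73, 3488/375, 32071/3448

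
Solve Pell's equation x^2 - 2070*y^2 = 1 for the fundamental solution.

First expand sqrt(2070) as a continued fraction. With x_i = (sqrt(2070) + m_i)/d_i and (m_0, d_0) = (0, 1): a_0 = floor(sqrt(2070)) = 45, since 45^2 = 2025 <= 2070 < 2116 = 46^2.
Iterate m_{i+1} = d_i*a_i - m_i, d_{i+1} = (2070 - m_{i+1}^2)/d_i, a_{i+1} = floor((a_0 + m_{i+1})/d_{i+1}):
  m_1 = 1*45 - 0 = 45, d_1 = (2070 - 45^2)/1 = 45/1 = 45, a_1 = floor((45 + 45)/45) = 2.
  m_2 = 45*2 - 45 = 45, d_2 = (2070 - 45^2)/45 = 45/45 = 1, a_2 = floor((45 + 45)/1) = 90.
  m_3 = 1*90 - 45 = 45, d_3 = (2070 - 45^2)/1 = 45/1 = 45: (m_3, d_3) = (m_1, d_1) = (45, 45), so from here the quotients repeat a_1, a_2; the period length is 2.
So sqrt(2070) = [45; (2, 90)] with period length k = 2.
k is even, so the fundamental solution of x^2 - 2070y^2 = 1 is (p_{k-1}, q_{k-1}) = (p_1, q_1); compute convergents through index 1.
Convergents (p_i = a_i*p_{i-1} + p_{i-2}, q_i = a_i*q_{i-1} + q_{i-2} with p_{-2}=0, p_{-1}=1, q_{-2}=1, q_{-1}=0):
  i=0: a_0=45, p_0 = 45*1 + 0 = 45, q_0 = 45*0 + 1 = 1.
  i=1: a_1=2, p_1 = 2*45 + 1 = 91, q_1 = 2*1 + 0 = 2.
Check: 91^2 - 2070*2^2 = 8281 - 8280 = 1, so (x, y) = (91, 2) solves the equation, and by the theorem it is the least positive solution.

(x, y) = (91, 2)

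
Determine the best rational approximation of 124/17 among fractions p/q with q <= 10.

73/10

Expand x = 124/17 as a continued fraction with the Euclidean algorithm:
  124 = 7*17 + 5, so a_0 = 7.
  17 = 3*5 + 2, so a_1 = 3.
  5 = 2*2 + 1, so a_2 = 2.
  2 = 2*1 + 0, so a_3 = 2.
so x = [7; 3, 2, 2].
Convergents (p_i = a_i*p_{i-1} + p_{i-2}, q_i = a_i*q_{i-1} + q_{i-2} with p_{-2}=0, p_{-1}=1, q_{-2}=1, q_{-1}=0), until the denominator exceeds 10:
  i=0: a_0=7, p_0 = 7*1 + 0 = 7, q_0 = 7*0 + 1 = 1.
  i=1: a_1=3, p_1 = 3*7 + 1 = 22, q_1 = 3*1 + 0 = 3.
  i=2: a_2=2, p_2 = 2*22 + 7 = 51, q_2 = 2*3 + 1 = 7.
  i=3: a_3=2, p_3 = 2*51 + 22 = 124, q_3 = 2*7 + 3 = 17.
q_3 = 17 > 10, so the last convergent with denominator <= 10 is p_2/q_2 = 51/7.
The closest fraction with denominator <= 10 is either p_2/q_2 or the intermediate fraction (k*p_2 + p_1)/(k*q_2 + q_1) with the largest k >= 1 whose denominator stays <= 10; these approach x as k grows, and every other convergent or intermediate fraction in range is farther away.
Largest k: floor((10 - q_1)/q_2) = floor((10 - 3)/7) = 1.
That gives (1*51 + 22)/(1*7 + 3) = 73/10.
Compare the errors: |x - 51/7| = |124*7 - 51*17|/(17*7) = 1/119, and |x - 73/10| = |124*10 - 73*17|/(17*10) = 1/170.
Cross-multiplying, 1*119 = 119 < 170 = 1*170, so 1/170 is smaller: the intermediate fraction 73/10 is closer to x than 51/7.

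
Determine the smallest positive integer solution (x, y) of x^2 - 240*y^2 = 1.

(x, y) = (31, 2)

First expand sqrt(240) as a continued fraction. With x_i = (sqrt(240) + m_i)/d_i and (m_0, d_0) = (0, 1): a_0 = floor(sqrt(240)) = 15, since 15^2 = 225 <= 240 < 256 = 16^2.
Iterate m_{i+1} = d_i*a_i - m_i, d_{i+1} = (240 - m_{i+1}^2)/d_i, a_{i+1} = floor((a_0 + m_{i+1})/d_{i+1}):
  m_1 = 1*15 - 0 = 15, d_1 = (240 - 15^2)/1 = 15/1 = 15, a_1 = floor((15 + 15)/15) = 2.
  m_2 = 15*2 - 15 = 15, d_2 = (240 - 15^2)/15 = 15/15 = 1, a_2 = floor((15 + 15)/1) = 30.
  m_3 = 1*30 - 15 = 15, d_3 = (240 - 15^2)/1 = 15/1 = 15: (m_3, d_3) = (m_1, d_1) = (15, 15), so from here the quotients repeat a_1, a_2; the period length is 2.
So sqrt(240) = [15; (2, 30)] with period length k = 2.
k is even, so the fundamental solution of x^2 - 240y^2 = 1 is (p_{k-1}, q_{k-1}) = (p_1, q_1); compute convergents through index 1.
Convergents (p_i = a_i*p_{i-1} + p_{i-2}, q_i = a_i*q_{i-1} + q_{i-2} with p_{-2}=0, p_{-1}=1, q_{-2}=1, q_{-1}=0):
  i=0: a_0=15, p_0 = 15*1 + 0 = 15, q_0 = 15*0 + 1 = 1.
  i=1: a_1=2, p_1 = 2*15 + 1 = 31, q_1 = 2*1 + 0 = 2.
Check: 31^2 - 240*2^2 = 961 - 960 = 1, so (x, y) = (31, 2) solves the equation, and by the theorem it is the least positive solution.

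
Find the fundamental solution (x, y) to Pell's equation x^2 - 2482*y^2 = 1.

First expand sqrt(2482) as a continued fraction. With x_i = (sqrt(2482) + m_i)/d_i and (m_0, d_0) = (0, 1): a_0 = floor(sqrt(2482)) = 49, since 49^2 = 2401 <= 2482 < 2500 = 50^2.
Iterate m_{i+1} = d_i*a_i - m_i, d_{i+1} = (2482 - m_{i+1}^2)/d_i, a_{i+1} = floor((a_0 + m_{i+1})/d_{i+1}):
  m_1 = 1*49 - 0 = 49, d_1 = (2482 - 49^2)/1 = 81/1 = 81, a_1 = floor((49 + 49)/81) = 1.
  m_2 = 81*1 - 49 = 32, d_2 = (2482 - 32^2)/81 = 1458/81 = 18, a_2 = floor((49 + 32)/18) = 4.
  m_3 = 18*4 - 32 = 40, d_3 = (2482 - 40^2)/18 = 882/18 = 49, a_3 = floor((49 + 40)/49) = 1.
  m_4 = 49*1 - 40 = 9, d_4 = (2482 - 9^2)/49 = 2401/49 = 49, a_4 = floor((49 + 9)/49) = 1.
  m_5 = 49*1 - 9 = 40, d_5 = (2482 - 40^2)/49 = 882/49 = 18, a_5 = floor((49 + 40)/18) = 4.
  m_6 = 18*4 - 40 = 32, d_6 = (2482 - 32^2)/18 = 1458/18 = 81, a_6 = floor((49 + 32)/81) = 1.
  m_7 = 81*1 - 32 = 49, d_7 = (2482 - 49^2)/81 = 81/81 = 1, a_7 = floor((49 + 49)/1) = 98.
  m_8 = 1*98 - 49 = 49, d_8 = (2482 - 49^2)/1 = 81/1 = 81: (m_8, d_8) = (m_1, d_1) = (49, 81), so from here the quotients repeat a_1, ..., a_7; the period length is 7.
So sqrt(2482) = [49; (1, 4, 1, 1, 4, 1, 98)] with period length k = 7.
k is odd, so (p_{k-1}, q_{k-1}) only solves x^2 - 2482y^2 = -1 and the fundamental solution of x^2 - 2482y^2 = 1 is (p_{2k-1}, q_{2k-1}) = (p_13, q_13); compute convergents through index 13, running through the period twice.
Convergents (p_i = a_i*p_{i-1} + p_{i-2}, q_i = a_i*q_{i-1} + q_{i-2} with p_{-2}=0, p_{-1}=1, q_{-2}=1, q_{-1}=0):
  i=0: a_0=49, p_0 = 49*1 + 0 = 49, q_0 = 49*0 + 1 = 1.
  i=1: a_1=1, p_1 = 1*49 + 1 = 50, q_1 = 1*1 + 0 = 1.
  i=2: a_2=4, p_2 = 4*50 + 49 = 249, q_2 = 4*1 + 1 = 5.
  i=3: a_3=1, p_3 = 1*249 + 50 = 299, q_3 = 1*5 + 1 = 6.
  i=4: a_4=1, p_4 = 1*299 + 249 = 548, q_4 = 1*6 + 5 = 11.
  i=5: a_5=4, p_5 = 4*548 + 299 = 2491, q_5 = 4*11 + 6 = 50.
  i=6: a_6=1, p_6 = 1*2491 + 548 = 3039, q_6 = 1*50 + 11 = 61.
  i=7: a_7=98, p_7 = 98*3039 + 2491 = 300313, q_7 = 98*61 + 50 = 6028.
  i=8: a_8=1, p_8 = 1*300313 + 3039 = 303352, q_8 = 1*6028 + 61 = 6089.
  i=9: a_9=4, p_9 = 4*303352 + 300313 = 1513721, q_9 = 4*6089 + 6028 = 30384.
  i=10: a_10=1, p_10 = 1*1513721 + 303352 = 1817073, q_10 = 1*30384 + 6089 = 36473.
  i=11: a_11=1, p_11 = 1*1817073 + 1513721 = 3330794, q_11 = 1*36473 + 30384 = 66857.
  i=12: a_12=4, p_12 = 4*3330794 + 1817073 = 15140249, q_12 = 4*66857 + 36473 = 303901.
  i=13: a_13=1, p_13 = 1*15140249 + 3330794 = 18471043, q_13 = 1*303901 + 66857 = 370758.
Indeed p_6^2 - 2482*q_6^2 = 9235521 - 9235522 = -1, not +1.
Check: 18471043^2 - 2482*370758^2 = 341179429507849 - 341179429507848 = 1, so (x, y) = (18471043, 370758) solves the equation, and by the theorem it is the least positive solution.

(x, y) = (18471043, 370758)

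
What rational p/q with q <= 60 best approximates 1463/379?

Expand x = 1463/379 as a continued fraction with the Euclidean algorithm:
  1463 = 3*379 + 326, so a_0 = 3.
  379 = 1*326 + 53, so a_1 = 1.
  326 = 6*53 + 8, so a_2 = 6.
  53 = 6*8 + 5, so a_3 = 6.
  8 = 1*5 + 3, so a_4 = 1.
  5 = 1*3 + 2, so a_5 = 1.
  3 = 1*2 + 1, so a_6 = 1.
  2 = 2*1 + 0, so a_7 = 2.
so x = [3; 1, 6, 6, 1, 1, 1, 2].
Convergents (p_i = a_i*p_{i-1} + p_{i-2}, q_i = a_i*q_{i-1} + q_{i-2} with p_{-2}=0, p_{-1}=1, q_{-2}=1, q_{-1}=0), until the denominator exceeds 60:
  i=0: a_0=3, p_0 = 3*1 + 0 = 3, q_0 = 3*0 + 1 = 1.
  i=1: a_1=1, p_1 = 1*3 + 1 = 4, q_1 = 1*1 + 0 = 1.
  i=2: a_2=6, p_2 = 6*4 + 3 = 27, q_2 = 6*1 + 1 = 7.
  i=3: a_3=6, p_3 = 6*27 + 4 = 166, q_3 = 6*7 + 1 = 43.
  i=4: a_4=1, p_4 = 1*166 + 27 = 193, q_4 = 1*43 + 7 = 50.
  i=5: a_5=1, p_5 = 1*193 + 166 = 359, q_5 = 1*50 + 43 = 93.
q_5 = 93 > 60, so the last convergent with denominator <= 60 is p_4/q_4 = 193/50.
The closest fraction with denominator <= 60 is either p_4/q_4 or the intermediate fraction (k*p_4 + p_3)/(k*q_4 + q_3) with the largest k >= 1 whose denominator stays <= 60; these approach x as k grows, and every other convergent or intermediate fraction in range is farther away.
Largest k: floor((60 - q_3)/q_4) = floor((60 - 43)/50) = 0.
Since k = 0, no intermediate fraction beyond p_4/q_4 has denominator <= 60, so the convergent 193/50 is the closest (its error is |1463*50 - 193*379|/(379*50) = 3/18950).

193/50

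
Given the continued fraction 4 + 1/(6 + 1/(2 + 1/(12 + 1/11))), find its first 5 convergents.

Using the convergent recurrence p_i = a_i*p_{i-1} + p_{i-2}, q_i = a_i*q_{i-1} + q_{i-2} with p_{-2}=0, p_{-1}=1, q_{-2}=1, q_{-1}=0:
  i=0: a_0=4, p_0 = 4*1 + 0 = 4, q_0 = 4*0 + 1 = 1.
  i=1: a_1=6, p_1 = 6*4 + 1 = 25, q_1 = 6*1 + 0 = 6.
  i=2: a_2=2, p_2 = 2*25 + 4 = 54, q_2 = 2*6 + 1 = 13.
  i=3: a_3=12, p_3 = 12*54 + 25 = 673, q_3 = 12*13 + 6 = 162.
  i=4: a_4=11, p_4 = 11*673 + 54 = 7457, q_4 = 11*162 + 13 = 1795.

4/1, 25/6, 54/13, 673/162, 7457/1795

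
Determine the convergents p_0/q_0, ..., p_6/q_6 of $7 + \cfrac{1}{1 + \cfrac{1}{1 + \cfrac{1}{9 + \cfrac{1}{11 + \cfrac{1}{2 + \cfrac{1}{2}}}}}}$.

Using the convergent recurrence p_i = a_i*p_{i-1} + p_{i-2}, q_i = a_i*q_{i-1} + q_{i-2} with p_{-2}=0, p_{-1}=1, q_{-2}=1, q_{-1}=0:
  i=0: a_0=7, p_0 = 7*1 + 0 = 7, q_0 = 7*0 + 1 = 1.
  i=1: a_1=1, p_1 = 1*7 + 1 = 8, q_1 = 1*1 + 0 = 1.
  i=2: a_2=1, p_2 = 1*8 + 7 = 15, q_2 = 1*1 + 1 = 2.
  i=3: a_3=9, p_3 = 9*15 + 8 = 143, q_3 = 9*2 + 1 = 19.
  i=4: a_4=11, p_4 = 11*143 + 15 = 1588, q_4 = 11*19 + 2 = 211.
  i=5: a_5=2, p_5 = 2*1588 + 143 = 3319, q_5 = 2*211 + 19 = 441.
  i=6: a_6=2, p_6 = 2*3319 + 1588 = 8226, q_6 = 2*441 + 211 = 1093.

7/1, 8/1, 15/2, 143/19, 1588/211, 3319/441, 8226/1093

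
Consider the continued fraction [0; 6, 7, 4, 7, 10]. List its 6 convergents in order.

Using the convergent recurrence p_i = a_i*p_{i-1} + p_{i-2}, q_i = a_i*q_{i-1} + q_{i-2} with p_{-2}=0, p_{-1}=1, q_{-2}=1, q_{-1}=0:
  i=0: a_0=0, p_0 = 0*1 + 0 = 0, q_0 = 0*0 + 1 = 1.
  i=1: a_1=6, p_1 = 6*0 + 1 = 1, q_1 = 6*1 + 0 = 6.
  i=2: a_2=7, p_2 = 7*1 + 0 = 7, q_2 = 7*6 + 1 = 43.
  i=3: a_3=4, p_3 = 4*7 + 1 = 29, q_3 = 4*43 + 6 = 178.
  i=4: a_4=7, p_4 = 7*29 + 7 = 210, q_4 = 7*178 + 43 = 1289.
  i=5: a_5=10, p_5 = 10*210 + 29 = 2129, q_5 = 10*1289 + 178 = 13068.

0/1, 1/6, 7/43, 29/178, 210/1289, 2129/13068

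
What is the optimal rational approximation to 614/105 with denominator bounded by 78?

Expand x = 614/105 as a continued fraction with the Euclidean algorithm:
  614 = 5*105 + 89, so a_0 = 5.
  105 = 1*89 + 16, so a_1 = 1.
  89 = 5*16 + 9, so a_2 = 5.
  16 = 1*9 + 7, so a_3 = 1.
  9 = 1*7 + 2, so a_4 = 1.
  7 = 3*2 + 1, so a_5 = 3.
  2 = 2*1 + 0, so a_6 = 2.
so x = [5; 1, 5, 1, 1, 3, 2].
Convergents (p_i = a_i*p_{i-1} + p_{i-2}, q_i = a_i*q_{i-1} + q_{i-2} with p_{-2}=0, p_{-1}=1, q_{-2}=1, q_{-1}=0), until the denominator exceeds 78:
  i=0: a_0=5, p_0 = 5*1 + 0 = 5, q_0 = 5*0 + 1 = 1.
  i=1: a_1=1, p_1 = 1*5 + 1 = 6, q_1 = 1*1 + 0 = 1.
  i=2: a_2=5, p_2 = 5*6 + 5 = 35, q_2 = 5*1 + 1 = 6.
  i=3: a_3=1, p_3 = 1*35 + 6 = 41, q_3 = 1*6 + 1 = 7.
  i=4: a_4=1, p_4 = 1*41 + 35 = 76, q_4 = 1*7 + 6 = 13.
  i=5: a_5=3, p_5 = 3*76 + 41 = 269, q_5 = 3*13 + 7 = 46.
  i=6: a_6=2, p_6 = 2*269 + 76 = 614, q_6 = 2*46 + 13 = 105.
q_6 = 105 > 78, so the last convergent with denominator <= 78 is p_5/q_5 = 269/46.
The closest fraction with denominator <= 78 is either p_5/q_5 or the intermediate fraction (k*p_5 + p_4)/(k*q_5 + q_4) with the largest k >= 1 whose denominator stays <= 78; these approach x as k grows, and every other convergent or intermediate fraction in range is farther away.
Largest k: floor((78 - q_4)/q_5) = floor((78 - 13)/46) = 1.
That gives (1*269 + 76)/(1*46 + 13) = 345/59.
Compare the errors: |x - 269/46| = |614*46 - 269*105|/(105*46) = 1/4830, and |x - 345/59| = |614*59 - 345*105|/(105*59) = 1/6195.
Cross-multiplying, 1*4830 = 4830 < 6195 = 1*6195, so 1/6195 is smaller: the intermediate fraction 345/59 is closer to x than 269/46.

345/59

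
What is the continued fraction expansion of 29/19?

Run the Euclidean algorithm on 29 and 19; the successive quotients are the partial quotients a_0, a_1, ... (each step inverts the fractional part left over by the previous one):
  29 = 1*19 + 10, so a_0 = 1.
  19 = 1*10 + 9, so a_1 = 1.
  10 = 1*9 + 1, so a_2 = 1.
  9 = 9*1 + 0, so a_3 = 9.
The remainder reaches 0 after 4 divisions, so the expansion has 4 partial quotients, read off in order.

[1; 1, 1, 9]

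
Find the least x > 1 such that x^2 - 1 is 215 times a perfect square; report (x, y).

(x, y) = (44, 3)

First expand sqrt(215) as a continued fraction. With x_i = (sqrt(215) + m_i)/d_i and (m_0, d_0) = (0, 1): a_0 = floor(sqrt(215)) = 14, since 14^2 = 196 <= 215 < 225 = 15^2.
Iterate m_{i+1} = d_i*a_i - m_i, d_{i+1} = (215 - m_{i+1}^2)/d_i, a_{i+1} = floor((a_0 + m_{i+1})/d_{i+1}):
  m_1 = 1*14 - 0 = 14, d_1 = (215 - 14^2)/1 = 19/1 = 19, a_1 = floor((14 + 14)/19) = 1.
  m_2 = 19*1 - 14 = 5, d_2 = (215 - 5^2)/19 = 190/19 = 10, a_2 = floor((14 + 5)/10) = 1.
  m_3 = 10*1 - 5 = 5, d_3 = (215 - 5^2)/10 = 190/10 = 19, a_3 = floor((14 + 5)/19) = 1.
  m_4 = 19*1 - 5 = 14, d_4 = (215 - 14^2)/19 = 19/19 = 1, a_4 = floor((14 + 14)/1) = 28.
  m_5 = 1*28 - 14 = 14, d_5 = (215 - 14^2)/1 = 19/1 = 19: (m_5, d_5) = (m_1, d_1) = (14, 19), so from here the quotients repeat a_1, ..., a_4; the period length is 4.
So sqrt(215) = [14; (1, 1, 1, 28)] with period length k = 4.
k is even, so the fundamental solution of x^2 - 215y^2 = 1 is (p_{k-1}, q_{k-1}) = (p_3, q_3); compute convergents through index 3.
Convergents (p_i = a_i*p_{i-1} + p_{i-2}, q_i = a_i*q_{i-1} + q_{i-2} with p_{-2}=0, p_{-1}=1, q_{-2}=1, q_{-1}=0):
  i=0: a_0=14, p_0 = 14*1 + 0 = 14, q_0 = 14*0 + 1 = 1.
  i=1: a_1=1, p_1 = 1*14 + 1 = 15, q_1 = 1*1 + 0 = 1.
  i=2: a_2=1, p_2 = 1*15 + 14 = 29, q_2 = 1*1 + 1 = 2.
  i=3: a_3=1, p_3 = 1*29 + 15 = 44, q_3 = 1*2 + 1 = 3.
Check: 44^2 - 215*3^2 = 1936 - 1935 = 1, so (x, y) = (44, 3) solves the equation, and by the theorem it is the least positive solution.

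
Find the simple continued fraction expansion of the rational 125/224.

[0; 1, 1, 3, 1, 4, 5]

Run the Euclidean algorithm on 125 and 224; the successive quotients are the partial quotients a_0, a_1, ... (each step inverts the fractional part left over by the previous one):
  125 = 0*224 + 125, so a_0 = 0.
  224 = 1*125 + 99, so a_1 = 1.
  125 = 1*99 + 26, so a_2 = 1.
  99 = 3*26 + 21, so a_3 = 3.
  26 = 1*21 + 5, so a_4 = 1.
  21 = 4*5 + 1, so a_5 = 4.
  5 = 5*1 + 0, so a_6 = 5.
The remainder reaches 0 after 7 divisions, so the expansion has 7 partial quotients, read off in order.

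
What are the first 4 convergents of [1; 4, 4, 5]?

Using the convergent recurrence p_i = a_i*p_{i-1} + p_{i-2}, q_i = a_i*q_{i-1} + q_{i-2} with p_{-2}=0, p_{-1}=1, q_{-2}=1, q_{-1}=0:
  i=0: a_0=1, p_0 = 1*1 + 0 = 1, q_0 = 1*0 + 1 = 1.
  i=1: a_1=4, p_1 = 4*1 + 1 = 5, q_1 = 4*1 + 0 = 4.
  i=2: a_2=4, p_2 = 4*5 + 1 = 21, q_2 = 4*4 + 1 = 17.
  i=3: a_3=5, p_3 = 5*21 + 5 = 110, q_3 = 5*17 + 4 = 89.

1/1, 5/4, 21/17, 110/89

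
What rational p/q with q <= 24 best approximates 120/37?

Expand x = 120/37 as a continued fraction with the Euclidean algorithm:
  120 = 3*37 + 9, so a_0 = 3.
  37 = 4*9 + 1, so a_1 = 4.
  9 = 9*1 + 0, so a_2 = 9.
so x = [3; 4, 9].
Convergents (p_i = a_i*p_{i-1} + p_{i-2}, q_i = a_i*q_{i-1} + q_{i-2} with p_{-2}=0, p_{-1}=1, q_{-2}=1, q_{-1}=0), until the denominator exceeds 24:
  i=0: a_0=3, p_0 = 3*1 + 0 = 3, q_0 = 3*0 + 1 = 1.
  i=1: a_1=4, p_1 = 4*3 + 1 = 13, q_1 = 4*1 + 0 = 4.
  i=2: a_2=9, p_2 = 9*13 + 3 = 120, q_2 = 9*4 + 1 = 37.
q_2 = 37 > 24, so the last convergent with denominator <= 24 is p_1/q_1 = 13/4.
The closest fraction with denominator <= 24 is either p_1/q_1 or the intermediate fraction (k*p_1 + p_0)/(k*q_1 + q_0) with the largest k >= 1 whose denominator stays <= 24; these approach x as k grows, and every other convergent or intermediate fraction in range is farther away.
Largest k: floor((24 - q_0)/q_1) = floor((24 - 1)/4) = 5.
That gives (5*13 + 3)/(5*4 + 1) = 68/21.
Compare the errors: |x - 13/4| = |120*4 - 13*37|/(37*4) = 1/148, and |x - 68/21| = |120*21 - 68*37|/(37*21) = 4/777.
Cross-multiplying, 4*148 = 592 < 777 = 1*777, so 4/777 is smaller: the intermediate fraction 68/21 is closer to x than 13/4.

68/21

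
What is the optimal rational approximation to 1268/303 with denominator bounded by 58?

113/27

Expand x = 1268/303 as a continued fraction with the Euclidean algorithm:
  1268 = 4*303 + 56, so a_0 = 4.
  303 = 5*56 + 23, so a_1 = 5.
  56 = 2*23 + 10, so a_2 = 2.
  23 = 2*10 + 3, so a_3 = 2.
  10 = 3*3 + 1, so a_4 = 3.
  3 = 3*1 + 0, so a_5 = 3.
so x = [4; 5, 2, 2, 3, 3].
Convergents (p_i = a_i*p_{i-1} + p_{i-2}, q_i = a_i*q_{i-1} + q_{i-2} with p_{-2}=0, p_{-1}=1, q_{-2}=1, q_{-1}=0), until the denominator exceeds 58:
  i=0: a_0=4, p_0 = 4*1 + 0 = 4, q_0 = 4*0 + 1 = 1.
  i=1: a_1=5, p_1 = 5*4 + 1 = 21, q_1 = 5*1 + 0 = 5.
  i=2: a_2=2, p_2 = 2*21 + 4 = 46, q_2 = 2*5 + 1 = 11.
  i=3: a_3=2, p_3 = 2*46 + 21 = 113, q_3 = 2*11 + 5 = 27.
  i=4: a_4=3, p_4 = 3*113 + 46 = 385, q_4 = 3*27 + 11 = 92.
q_4 = 92 > 58, so the last convergent with denominator <= 58 is p_3/q_3 = 113/27.
The closest fraction with denominator <= 58 is either p_3/q_3 or the intermediate fraction (k*p_3 + p_2)/(k*q_3 + q_2) with the largest k >= 1 whose denominator stays <= 58; these approach x as k grows, and every other convergent or intermediate fraction in range is farther away.
Largest k: floor((58 - q_2)/q_3) = floor((58 - 11)/27) = 1.
That gives (1*113 + 46)/(1*27 + 11) = 159/38.
Compare the errors: |x - 113/27| = |1268*27 - 113*303|/(303*27) = 3/8181, and |x - 159/38| = |1268*38 - 159*303|/(303*38) = 7/11514.
Cross-multiplying, 3*11514 = 34542 < 57267 = 7*8181, so 3/8181 is smaller: the convergent 113/27 is closer to x than 159/38.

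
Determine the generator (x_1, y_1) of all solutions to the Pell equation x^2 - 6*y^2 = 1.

First expand sqrt(6) as a continued fraction. With x_i = (sqrt(6) + m_i)/d_i and (m_0, d_0) = (0, 1): a_0 = floor(sqrt(6)) = 2, since 2^2 = 4 <= 6 < 9 = 3^2.
Iterate m_{i+1} = d_i*a_i - m_i, d_{i+1} = (6 - m_{i+1}^2)/d_i, a_{i+1} = floor((a_0 + m_{i+1})/d_{i+1}):
  m_1 = 1*2 - 0 = 2, d_1 = (6 - 2^2)/1 = 2/1 = 2, a_1 = floor((2 + 2)/2) = 2.
  m_2 = 2*2 - 2 = 2, d_2 = (6 - 2^2)/2 = 2/2 = 1, a_2 = floor((2 + 2)/1) = 4.
  m_3 = 1*4 - 2 = 2, d_3 = (6 - 2^2)/1 = 2/1 = 2: (m_3, d_3) = (m_1, d_1) = (2, 2), so from here the quotients repeat a_1, a_2; the period length is 2.
So sqrt(6) = [2; (2, 4)] with period length k = 2.
k is even, so the fundamental solution of x^2 - 6y^2 = 1 is (p_{k-1}, q_{k-1}) = (p_1, q_1); compute convergents through index 1.
Convergents (p_i = a_i*p_{i-1} + p_{i-2}, q_i = a_i*q_{i-1} + q_{i-2} with p_{-2}=0, p_{-1}=1, q_{-2}=1, q_{-1}=0):
  i=0: a_0=2, p_0 = 2*1 + 0 = 2, q_0 = 2*0 + 1 = 1.
  i=1: a_1=2, p_1 = 2*2 + 1 = 5, q_1 = 2*1 + 0 = 2.
Check: 5^2 - 6*2^2 = 25 - 24 = 1, so (x, y) = (5, 2) solves the equation, and by the theorem it is the least positive solution.

(x, y) = (5, 2)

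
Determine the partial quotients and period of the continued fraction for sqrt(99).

Write x_i = (sqrt(99) + m_i)/d_i with (m_0, d_0) = (0, 1). a_0 = floor(sqrt(99)) = 9, since 9^2 = 81 <= 99 < 100 = 10^2.
Iterate m_{i+1} = d_i*a_i - m_i, d_{i+1} = (99 - m_{i+1}^2)/d_i, a_{i+1} = floor((a_0 + m_{i+1})/d_{i+1}):
  m_1 = 1*9 - 0 = 9, d_1 = (99 - 9^2)/1 = 18/1 = 18, a_1 = floor((9 + 9)/18) = 1.
  m_2 = 18*1 - 9 = 9, d_2 = (99 - 9^2)/18 = 18/18 = 1, a_2 = floor((9 + 9)/1) = 18.
  m_3 = 1*18 - 9 = 9, d_3 = (99 - 9^2)/1 = 18/1 = 18: (m_3, d_3) = (m_1, d_1) = (9, 18), so from here the quotients repeat a_1, a_2; the period length is 2.
Hence the expansion of sqrt(99) is a_0 = 9 followed by the repeating block 1, 18 (period 2).

[9; (1, 18)]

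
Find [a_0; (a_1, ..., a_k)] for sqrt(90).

Write x_i = (sqrt(90) + m_i)/d_i with (m_0, d_0) = (0, 1). a_0 = floor(sqrt(90)) = 9, since 9^2 = 81 <= 90 < 100 = 10^2.
Iterate m_{i+1} = d_i*a_i - m_i, d_{i+1} = (90 - m_{i+1}^2)/d_i, a_{i+1} = floor((a_0 + m_{i+1})/d_{i+1}):
  m_1 = 1*9 - 0 = 9, d_1 = (90 - 9^2)/1 = 9/1 = 9, a_1 = floor((9 + 9)/9) = 2.
  m_2 = 9*2 - 9 = 9, d_2 = (90 - 9^2)/9 = 9/9 = 1, a_2 = floor((9 + 9)/1) = 18.
  m_3 = 1*18 - 9 = 9, d_3 = (90 - 9^2)/1 = 9/1 = 9: (m_3, d_3) = (m_1, d_1) = (9, 9), so from here the quotients repeat a_1, a_2; the period length is 2.
Hence the expansion of sqrt(90) is a_0 = 9 followed by the repeating block 2, 18 (period 2).

[9; (2, 18)]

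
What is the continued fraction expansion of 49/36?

Run the Euclidean algorithm on 49 and 36; the successive quotients are the partial quotients a_0, a_1, ... (each step inverts the fractional part left over by the previous one):
  49 = 1*36 + 13, so a_0 = 1.
  36 = 2*13 + 10, so a_1 = 2.
  13 = 1*10 + 3, so a_2 = 1.
  10 = 3*3 + 1, so a_3 = 3.
  3 = 3*1 + 0, so a_4 = 3.
The remainder reaches 0 after 5 divisions, so the expansion has 5 partial quotients, read off in order.

[1; 2, 1, 3, 3]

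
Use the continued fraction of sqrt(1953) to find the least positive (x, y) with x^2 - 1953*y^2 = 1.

First expand sqrt(1953) as a continued fraction. With x_i = (sqrt(1953) + m_i)/d_i and (m_0, d_0) = (0, 1): a_0 = floor(sqrt(1953)) = 44, since 44^2 = 1936 <= 1953 < 2025 = 45^2.
Iterate m_{i+1} = d_i*a_i - m_i, d_{i+1} = (1953 - m_{i+1}^2)/d_i, a_{i+1} = floor((a_0 + m_{i+1})/d_{i+1}):
  m_1 = 1*44 - 0 = 44, d_1 = (1953 - 44^2)/1 = 17/1 = 17, a_1 = floor((44 + 44)/17) = 5.
  m_2 = 17*5 - 44 = 41, d_2 = (1953 - 41^2)/17 = 272/17 = 16, a_2 = floor((44 + 41)/16) = 5.
  m_3 = 16*5 - 41 = 39, d_3 = (1953 - 39^2)/16 = 432/16 = 27, a_3 = floor((44 + 39)/27) = 3.
  m_4 = 27*3 - 39 = 42, d_4 = (1953 - 42^2)/27 = 189/27 = 7, a_4 = floor((44 + 42)/7) = 12.
  m_5 = 7*12 - 42 = 42, d_5 = (1953 - 42^2)/7 = 189/7 = 27, a_5 = floor((44 + 42)/27) = 3.
  m_6 = 27*3 - 42 = 39, d_6 = (1953 - 39^2)/27 = 432/27 = 16, a_6 = floor((44 + 39)/16) = 5.
  m_7 = 16*5 - 39 = 41, d_7 = (1953 - 41^2)/16 = 272/16 = 17, a_7 = floor((44 + 41)/17) = 5.
  m_8 = 17*5 - 41 = 44, d_8 = (1953 - 44^2)/17 = 17/17 = 1, a_8 = floor((44 + 44)/1) = 88.
  m_9 = 1*88 - 44 = 44, d_9 = (1953 - 44^2)/1 = 17/1 = 17: (m_9, d_9) = (m_1, d_1) = (44, 17), so from here the quotients repeat a_1, ..., a_8; the period length is 8.
So sqrt(1953) = [44; (5, 5, 3, 12, 3, 5, 5, 88)] with period length k = 8.
k is even, so the fundamental solution of x^2 - 1953y^2 = 1 is (p_{k-1}, q_{k-1}) = (p_7, q_7); compute convergents through index 7.
Convergents (p_i = a_i*p_{i-1} + p_{i-2}, q_i = a_i*q_{i-1} + q_{i-2} with p_{-2}=0, p_{-1}=1, q_{-2}=1, q_{-1}=0):
  i=0: a_0=44, p_0 = 44*1 + 0 = 44, q_0 = 44*0 + 1 = 1.
  i=1: a_1=5, p_1 = 5*44 + 1 = 221, q_1 = 5*1 + 0 = 5.
  i=2: a_2=5, p_2 = 5*221 + 44 = 1149, q_2 = 5*5 + 1 = 26.
  i=3: a_3=3, p_3 = 3*1149 + 221 = 3668, q_3 = 3*26 + 5 = 83.
  i=4: a_4=12, p_4 = 12*3668 + 1149 = 45165, q_4 = 12*83 + 26 = 1022.
  i=5: a_5=3, p_5 = 3*45165 + 3668 = 139163, q_5 = 3*1022 + 83 = 3149.
  i=6: a_6=5, p_6 = 5*139163 + 45165 = 740980, q_6 = 5*3149 + 1022 = 16767.
  i=7: a_7=5, p_7 = 5*740980 + 139163 = 3844063, q_7 = 5*16767 + 3149 = 86984.
Check: 3844063^2 - 1953*86984^2 = 14776820347969 - 14776820347968 = 1, so (x, y) = (3844063, 86984) solves the equation, and by the theorem it is the least positive solution.

(x, y) = (3844063, 86984)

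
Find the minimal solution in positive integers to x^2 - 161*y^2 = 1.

(x, y) = (11775, 928)

First expand sqrt(161) as a continued fraction. With x_i = (sqrt(161) + m_i)/d_i and (m_0, d_0) = (0, 1): a_0 = floor(sqrt(161)) = 12, since 12^2 = 144 <= 161 < 169 = 13^2.
Iterate m_{i+1} = d_i*a_i - m_i, d_{i+1} = (161 - m_{i+1}^2)/d_i, a_{i+1} = floor((a_0 + m_{i+1})/d_{i+1}):
  m_1 = 1*12 - 0 = 12, d_1 = (161 - 12^2)/1 = 17/1 = 17, a_1 = floor((12 + 12)/17) = 1.
  m_2 = 17*1 - 12 = 5, d_2 = (161 - 5^2)/17 = 136/17 = 8, a_2 = floor((12 + 5)/8) = 2.
  m_3 = 8*2 - 5 = 11, d_3 = (161 - 11^2)/8 = 40/8 = 5, a_3 = floor((12 + 11)/5) = 4.
  m_4 = 5*4 - 11 = 9, d_4 = (161 - 9^2)/5 = 80/5 = 16, a_4 = floor((12 + 9)/16) = 1.
  m_5 = 16*1 - 9 = 7, d_5 = (161 - 7^2)/16 = 112/16 = 7, a_5 = floor((12 + 7)/7) = 2.
  m_6 = 7*2 - 7 = 7, d_6 = (161 - 7^2)/7 = 112/7 = 16, a_6 = floor((12 + 7)/16) = 1.
  m_7 = 16*1 - 7 = 9, d_7 = (161 - 9^2)/16 = 80/16 = 5, a_7 = floor((12 + 9)/5) = 4.
  m_8 = 5*4 - 9 = 11, d_8 = (161 - 11^2)/5 = 40/5 = 8, a_8 = floor((12 + 11)/8) = 2.
  m_9 = 8*2 - 11 = 5, d_9 = (161 - 5^2)/8 = 136/8 = 17, a_9 = floor((12 + 5)/17) = 1.
  m_10 = 17*1 - 5 = 12, d_10 = (161 - 12^2)/17 = 17/17 = 1, a_10 = floor((12 + 12)/1) = 24.
  m_11 = 1*24 - 12 = 12, d_11 = (161 - 12^2)/1 = 17/1 = 17: (m_11, d_11) = (m_1, d_1) = (12, 17), so from here the quotients repeat a_1, ..., a_10; the period length is 10.
So sqrt(161) = [12; (1, 2, 4, 1, 2, 1, 4, 2, 1, 24)] with period length k = 10.
k is even, so the fundamental solution of x^2 - 161y^2 = 1 is (p_{k-1}, q_{k-1}) = (p_9, q_9); compute convergents through index 9.
Convergents (p_i = a_i*p_{i-1} + p_{i-2}, q_i = a_i*q_{i-1} + q_{i-2} with p_{-2}=0, p_{-1}=1, q_{-2}=1, q_{-1}=0):
  i=0: a_0=12, p_0 = 12*1 + 0 = 12, q_0 = 12*0 + 1 = 1.
  i=1: a_1=1, p_1 = 1*12 + 1 = 13, q_1 = 1*1 + 0 = 1.
  i=2: a_2=2, p_2 = 2*13 + 12 = 38, q_2 = 2*1 + 1 = 3.
  i=3: a_3=4, p_3 = 4*38 + 13 = 165, q_3 = 4*3 + 1 = 13.
  i=4: a_4=1, p_4 = 1*165 + 38 = 203, q_4 = 1*13 + 3 = 16.
  i=5: a_5=2, p_5 = 2*203 + 165 = 571, q_5 = 2*16 + 13 = 45.
  i=6: a_6=1, p_6 = 1*571 + 203 = 774, q_6 = 1*45 + 16 = 61.
  i=7: a_7=4, p_7 = 4*774 + 571 = 3667, q_7 = 4*61 + 45 = 289.
  i=8: a_8=2, p_8 = 2*3667 + 774 = 8108, q_8 = 2*289 + 61 = 639.
  i=9: a_9=1, p_9 = 1*8108 + 3667 = 11775, q_9 = 1*639 + 289 = 928.
Check: 11775^2 - 161*928^2 = 138650625 - 138650624 = 1, so (x, y) = (11775, 928) solves the equation, and by the theorem it is the least positive solution.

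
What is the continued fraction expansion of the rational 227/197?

[1; 6, 1, 1, 3, 4]

Run the Euclidean algorithm on 227 and 197; the successive quotients are the partial quotients a_0, a_1, ... (each step inverts the fractional part left over by the previous one):
  227 = 1*197 + 30, so a_0 = 1.
  197 = 6*30 + 17, so a_1 = 6.
  30 = 1*17 + 13, so a_2 = 1.
  17 = 1*13 + 4, so a_3 = 1.
  13 = 3*4 + 1, so a_4 = 3.
  4 = 4*1 + 0, so a_5 = 4.
The remainder reaches 0 after 6 divisions, so the expansion has 6 partial quotients, read off in order.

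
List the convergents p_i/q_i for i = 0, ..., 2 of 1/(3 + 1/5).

0/1, 1/3, 5/16

Using the convergent recurrence p_i = a_i*p_{i-1} + p_{i-2}, q_i = a_i*q_{i-1} + q_{i-2} with p_{-2}=0, p_{-1}=1, q_{-2}=1, q_{-1}=0:
  i=0: a_0=0, p_0 = 0*1 + 0 = 0, q_0 = 0*0 + 1 = 1.
  i=1: a_1=3, p_1 = 3*0 + 1 = 1, q_1 = 3*1 + 0 = 3.
  i=2: a_2=5, p_2 = 5*1 + 0 = 5, q_2 = 5*3 + 1 = 16.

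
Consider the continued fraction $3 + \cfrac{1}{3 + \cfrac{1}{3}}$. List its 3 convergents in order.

3/1, 10/3, 33/10

Using the convergent recurrence p_i = a_i*p_{i-1} + p_{i-2}, q_i = a_i*q_{i-1} + q_{i-2} with p_{-2}=0, p_{-1}=1, q_{-2}=1, q_{-1}=0:
  i=0: a_0=3, p_0 = 3*1 + 0 = 3, q_0 = 3*0 + 1 = 1.
  i=1: a_1=3, p_1 = 3*3 + 1 = 10, q_1 = 3*1 + 0 = 3.
  i=2: a_2=3, p_2 = 3*10 + 3 = 33, q_2 = 3*3 + 1 = 10.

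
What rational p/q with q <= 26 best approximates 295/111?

69/26

Expand x = 295/111 as a continued fraction with the Euclidean algorithm:
  295 = 2*111 + 73, so a_0 = 2.
  111 = 1*73 + 38, so a_1 = 1.
  73 = 1*38 + 35, so a_2 = 1.
  38 = 1*35 + 3, so a_3 = 1.
  35 = 11*3 + 2, so a_4 = 11.
  3 = 1*2 + 1, so a_5 = 1.
  2 = 2*1 + 0, so a_6 = 2.
so x = [2; 1, 1, 1, 11, 1, 2].
Convergents (p_i = a_i*p_{i-1} + p_{i-2}, q_i = a_i*q_{i-1} + q_{i-2} with p_{-2}=0, p_{-1}=1, q_{-2}=1, q_{-1}=0), until the denominator exceeds 26:
  i=0: a_0=2, p_0 = 2*1 + 0 = 2, q_0 = 2*0 + 1 = 1.
  i=1: a_1=1, p_1 = 1*2 + 1 = 3, q_1 = 1*1 + 0 = 1.
  i=2: a_2=1, p_2 = 1*3 + 2 = 5, q_2 = 1*1 + 1 = 2.
  i=3: a_3=1, p_3 = 1*5 + 3 = 8, q_3 = 1*2 + 1 = 3.
  i=4: a_4=11, p_4 = 11*8 + 5 = 93, q_4 = 11*3 + 2 = 35.
q_4 = 35 > 26, so the last convergent with denominator <= 26 is p_3/q_3 = 8/3.
The closest fraction with denominator <= 26 is either p_3/q_3 or the intermediate fraction (k*p_3 + p_2)/(k*q_3 + q_2) with the largest k >= 1 whose denominator stays <= 26; these approach x as k grows, and every other convergent or intermediate fraction in range is farther away.
Largest k: floor((26 - q_2)/q_3) = floor((26 - 2)/3) = 8.
That gives (8*8 + 5)/(8*3 + 2) = 69/26.
Compare the errors: |x - 8/3| = |295*3 - 8*111|/(111*3) = 3/333, and |x - 69/26| = |295*26 - 69*111|/(111*26) = 11/2886.
Cross-multiplying, 11*333 = 3663 < 8658 = 3*2886, so 11/2886 is smaller: the intermediate fraction 69/26 is closer to x than 8/3.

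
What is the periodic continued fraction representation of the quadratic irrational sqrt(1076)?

[32; (1, 4, 16, 4, 1, 64)]

Write x_i = (sqrt(1076) + m_i)/d_i with (m_0, d_0) = (0, 1). a_0 = floor(sqrt(1076)) = 32, since 32^2 = 1024 <= 1076 < 1089 = 33^2.
Iterate m_{i+1} = d_i*a_i - m_i, d_{i+1} = (1076 - m_{i+1}^2)/d_i, a_{i+1} = floor((a_0 + m_{i+1})/d_{i+1}):
  m_1 = 1*32 - 0 = 32, d_1 = (1076 - 32^2)/1 = 52/1 = 52, a_1 = floor((32 + 32)/52) = 1.
  m_2 = 52*1 - 32 = 20, d_2 = (1076 - 20^2)/52 = 676/52 = 13, a_2 = floor((32 + 20)/13) = 4.
  m_3 = 13*4 - 20 = 32, d_3 = (1076 - 32^2)/13 = 52/13 = 4, a_3 = floor((32 + 32)/4) = 16.
  m_4 = 4*16 - 32 = 32, d_4 = (1076 - 32^2)/4 = 52/4 = 13, a_4 = floor((32 + 32)/13) = 4.
  m_5 = 13*4 - 32 = 20, d_5 = (1076 - 20^2)/13 = 676/13 = 52, a_5 = floor((32 + 20)/52) = 1.
  m_6 = 52*1 - 20 = 32, d_6 = (1076 - 32^2)/52 = 52/52 = 1, a_6 = floor((32 + 32)/1) = 64.
  m_7 = 1*64 - 32 = 32, d_7 = (1076 - 32^2)/1 = 52/1 = 52: (m_7, d_7) = (m_1, d_1) = (32, 52), so from here the quotients repeat a_1, ..., a_6; the period length is 6.
Hence the expansion of sqrt(1076) is a_0 = 32 followed by the repeating block 1, 4, 16, 4, 1, 64 (period 6).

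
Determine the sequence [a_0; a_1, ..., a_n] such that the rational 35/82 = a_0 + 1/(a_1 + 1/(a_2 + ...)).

Run the Euclidean algorithm on 35 and 82; the successive quotients are the partial quotients a_0, a_1, ... (each step inverts the fractional part left over by the previous one):
  35 = 0*82 + 35, so a_0 = 0.
  82 = 2*35 + 12, so a_1 = 2.
  35 = 2*12 + 11, so a_2 = 2.
  12 = 1*11 + 1, so a_3 = 1.
  11 = 11*1 + 0, so a_4 = 11.
The remainder reaches 0 after 5 divisions, so the expansion has 5 partial quotients, read off in order.

[0; 2, 2, 1, 11]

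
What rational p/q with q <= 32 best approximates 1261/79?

Expand x = 1261/79 as a continued fraction with the Euclidean algorithm:
  1261 = 15*79 + 76, so a_0 = 15.
  79 = 1*76 + 3, so a_1 = 1.
  76 = 25*3 + 1, so a_2 = 25.
  3 = 3*1 + 0, so a_3 = 3.
so x = [15; 1, 25, 3].
Convergents (p_i = a_i*p_{i-1} + p_{i-2}, q_i = a_i*q_{i-1} + q_{i-2} with p_{-2}=0, p_{-1}=1, q_{-2}=1, q_{-1}=0), until the denominator exceeds 32:
  i=0: a_0=15, p_0 = 15*1 + 0 = 15, q_0 = 15*0 + 1 = 1.
  i=1: a_1=1, p_1 = 1*15 + 1 = 16, q_1 = 1*1 + 0 = 1.
  i=2: a_2=25, p_2 = 25*16 + 15 = 415, q_2 = 25*1 + 1 = 26.
  i=3: a_3=3, p_3 = 3*415 + 16 = 1261, q_3 = 3*26 + 1 = 79.
q_3 = 79 > 32, so the last convergent with denominator <= 32 is p_2/q_2 = 415/26.
The closest fraction with denominator <= 32 is either p_2/q_2 or the intermediate fraction (k*p_2 + p_1)/(k*q_2 + q_1) with the largest k >= 1 whose denominator stays <= 32; these approach x as k grows, and every other convergent or intermediate fraction in range is farther away.
Largest k: floor((32 - q_1)/q_2) = floor((32 - 1)/26) = 1.
That gives (1*415 + 16)/(1*26 + 1) = 431/27.
Compare the errors: |x - 415/26| = |1261*26 - 415*79|/(79*26) = 1/2054, and |x - 431/27| = |1261*27 - 431*79|/(79*27) = 2/2133.
Cross-multiplying, 1*2133 = 2133 < 4108 = 2*2054, so 1/2054 is smaller: the convergent 415/26 is closer to x than 431/27.

415/26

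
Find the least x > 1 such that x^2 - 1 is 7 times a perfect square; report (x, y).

First expand sqrt(7) as a continued fraction. With x_i = (sqrt(7) + m_i)/d_i and (m_0, d_0) = (0, 1): a_0 = floor(sqrt(7)) = 2, since 2^2 = 4 <= 7 < 9 = 3^2.
Iterate m_{i+1} = d_i*a_i - m_i, d_{i+1} = (7 - m_{i+1}^2)/d_i, a_{i+1} = floor((a_0 + m_{i+1})/d_{i+1}):
  m_1 = 1*2 - 0 = 2, d_1 = (7 - 2^2)/1 = 3/1 = 3, a_1 = floor((2 + 2)/3) = 1.
  m_2 = 3*1 - 2 = 1, d_2 = (7 - 1^2)/3 = 6/3 = 2, a_2 = floor((2 + 1)/2) = 1.
  m_3 = 2*1 - 1 = 1, d_3 = (7 - 1^2)/2 = 6/2 = 3, a_3 = floor((2 + 1)/3) = 1.
  m_4 = 3*1 - 1 = 2, d_4 = (7 - 2^2)/3 = 3/3 = 1, a_4 = floor((2 + 2)/1) = 4.
  m_5 = 1*4 - 2 = 2, d_5 = (7 - 2^2)/1 = 3/1 = 3: (m_5, d_5) = (m_1, d_1) = (2, 3), so from here the quotients repeat a_1, ..., a_4; the period length is 4.
So sqrt(7) = [2; (1, 1, 1, 4)] with period length k = 4.
k is even, so the fundamental solution of x^2 - 7y^2 = 1 is (p_{k-1}, q_{k-1}) = (p_3, q_3); compute convergents through index 3.
Convergents (p_i = a_i*p_{i-1} + p_{i-2}, q_i = a_i*q_{i-1} + q_{i-2} with p_{-2}=0, p_{-1}=1, q_{-2}=1, q_{-1}=0):
  i=0: a_0=2, p_0 = 2*1 + 0 = 2, q_0 = 2*0 + 1 = 1.
  i=1: a_1=1, p_1 = 1*2 + 1 = 3, q_1 = 1*1 + 0 = 1.
  i=2: a_2=1, p_2 = 1*3 + 2 = 5, q_2 = 1*1 + 1 = 2.
  i=3: a_3=1, p_3 = 1*5 + 3 = 8, q_3 = 1*2 + 1 = 3.
Check: 8^2 - 7*3^2 = 64 - 63 = 1, so (x, y) = (8, 3) solves the equation, and by the theorem it is the least positive solution.

(x, y) = (8, 3)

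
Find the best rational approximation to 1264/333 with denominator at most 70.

Expand x = 1264/333 as a continued fraction with the Euclidean algorithm:
  1264 = 3*333 + 265, so a_0 = 3.
  333 = 1*265 + 68, so a_1 = 1.
  265 = 3*68 + 61, so a_2 = 3.
  68 = 1*61 + 7, so a_3 = 1.
  61 = 8*7 + 5, so a_4 = 8.
  7 = 1*5 + 2, so a_5 = 1.
  5 = 2*2 + 1, so a_6 = 2.
  2 = 2*1 + 0, so a_7 = 2.
so x = [3; 1, 3, 1, 8, 1, 2, 2].
Convergents (p_i = a_i*p_{i-1} + p_{i-2}, q_i = a_i*q_{i-1} + q_{i-2} with p_{-2}=0, p_{-1}=1, q_{-2}=1, q_{-1}=0), until the denominator exceeds 70:
  i=0: a_0=3, p_0 = 3*1 + 0 = 3, q_0 = 3*0 + 1 = 1.
  i=1: a_1=1, p_1 = 1*3 + 1 = 4, q_1 = 1*1 + 0 = 1.
  i=2: a_2=3, p_2 = 3*4 + 3 = 15, q_2 = 3*1 + 1 = 4.
  i=3: a_3=1, p_3 = 1*15 + 4 = 19, q_3 = 1*4 + 1 = 5.
  i=4: a_4=8, p_4 = 8*19 + 15 = 167, q_4 = 8*5 + 4 = 44.
  i=5: a_5=1, p_5 = 1*167 + 19 = 186, q_5 = 1*44 + 5 = 49.
  i=6: a_6=2, p_6 = 2*186 + 167 = 539, q_6 = 2*49 + 44 = 142.
q_6 = 142 > 70, so the last convergent with denominator <= 70 is p_5/q_5 = 186/49.
The closest fraction with denominator <= 70 is either p_5/q_5 or the intermediate fraction (k*p_5 + p_4)/(k*q_5 + q_4) with the largest k >= 1 whose denominator stays <= 70; these approach x as k grows, and every other convergent or intermediate fraction in range is farther away.
Largest k: floor((70 - q_4)/q_5) = floor((70 - 44)/49) = 0.
Since k = 0, no intermediate fraction beyond p_5/q_5 has denominator <= 70, so the convergent 186/49 is the closest (its error is |1264*49 - 186*333|/(333*49) = 2/16317).

186/49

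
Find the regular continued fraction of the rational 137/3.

Run the Euclidean algorithm on 137 and 3; the successive quotients are the partial quotients a_0, a_1, ... (each step inverts the fractional part left over by the previous one):
  137 = 45*3 + 2, so a_0 = 45.
  3 = 1*2 + 1, so a_1 = 1.
  2 = 2*1 + 0, so a_2 = 2.
The remainder reaches 0 after 3 divisions, so the expansion has 3 partial quotients, read off in order.

[45; 1, 2]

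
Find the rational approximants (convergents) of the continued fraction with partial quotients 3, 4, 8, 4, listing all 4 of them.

Using the convergent recurrence p_i = a_i*p_{i-1} + p_{i-2}, q_i = a_i*q_{i-1} + q_{i-2} with p_{-2}=0, p_{-1}=1, q_{-2}=1, q_{-1}=0:
  i=0: a_0=3, p_0 = 3*1 + 0 = 3, q_0 = 3*0 + 1 = 1.
  i=1: a_1=4, p_1 = 4*3 + 1 = 13, q_1 = 4*1 + 0 = 4.
  i=2: a_2=8, p_2 = 8*13 + 3 = 107, q_2 = 8*4 + 1 = 33.
  i=3: a_3=4, p_3 = 4*107 + 13 = 441, q_3 = 4*33 + 4 = 136.

3/1, 13/4, 107/33, 441/136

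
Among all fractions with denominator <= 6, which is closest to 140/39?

18/5

Expand x = 140/39 as a continued fraction with the Euclidean algorithm:
  140 = 3*39 + 23, so a_0 = 3.
  39 = 1*23 + 16, so a_1 = 1.
  23 = 1*16 + 7, so a_2 = 1.
  16 = 2*7 + 2, so a_3 = 2.
  7 = 3*2 + 1, so a_4 = 3.
  2 = 2*1 + 0, so a_5 = 2.
so x = [3; 1, 1, 2, 3, 2].
Convergents (p_i = a_i*p_{i-1} + p_{i-2}, q_i = a_i*q_{i-1} + q_{i-2} with p_{-2}=0, p_{-1}=1, q_{-2}=1, q_{-1}=0), until the denominator exceeds 6:
  i=0: a_0=3, p_0 = 3*1 + 0 = 3, q_0 = 3*0 + 1 = 1.
  i=1: a_1=1, p_1 = 1*3 + 1 = 4, q_1 = 1*1 + 0 = 1.
  i=2: a_2=1, p_2 = 1*4 + 3 = 7, q_2 = 1*1 + 1 = 2.
  i=3: a_3=2, p_3 = 2*7 + 4 = 18, q_3 = 2*2 + 1 = 5.
  i=4: a_4=3, p_4 = 3*18 + 7 = 61, q_4 = 3*5 + 2 = 17.
q_4 = 17 > 6, so the last convergent with denominator <= 6 is p_3/q_3 = 18/5.
The closest fraction with denominator <= 6 is either p_3/q_3 or the intermediate fraction (k*p_3 + p_2)/(k*q_3 + q_2) with the largest k >= 1 whose denominator stays <= 6; these approach x as k grows, and every other convergent or intermediate fraction in range is farther away.
Largest k: floor((6 - q_2)/q_3) = floor((6 - 2)/5) = 0.
Since k = 0, no intermediate fraction beyond p_3/q_3 has denominator <= 6, so the convergent 18/5 is the closest (its error is |140*5 - 18*39|/(39*5) = 2/195).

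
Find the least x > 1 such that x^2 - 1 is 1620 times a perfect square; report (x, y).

(x, y) = (161, 4)

First expand sqrt(1620) as a continued fraction. With x_i = (sqrt(1620) + m_i)/d_i and (m_0, d_0) = (0, 1): a_0 = floor(sqrt(1620)) = 40, since 40^2 = 1600 <= 1620 < 1681 = 41^2.
Iterate m_{i+1} = d_i*a_i - m_i, d_{i+1} = (1620 - m_{i+1}^2)/d_i, a_{i+1} = floor((a_0 + m_{i+1})/d_{i+1}):
  m_1 = 1*40 - 0 = 40, d_1 = (1620 - 40^2)/1 = 20/1 = 20, a_1 = floor((40 + 40)/20) = 4.
  m_2 = 20*4 - 40 = 40, d_2 = (1620 - 40^2)/20 = 20/20 = 1, a_2 = floor((40 + 40)/1) = 80.
  m_3 = 1*80 - 40 = 40, d_3 = (1620 - 40^2)/1 = 20/1 = 20: (m_3, d_3) = (m_1, d_1) = (40, 20), so from here the quotients repeat a_1, a_2; the period length is 2.
So sqrt(1620) = [40; (4, 80)] with period length k = 2.
k is even, so the fundamental solution of x^2 - 1620y^2 = 1 is (p_{k-1}, q_{k-1}) = (p_1, q_1); compute convergents through index 1.
Convergents (p_i = a_i*p_{i-1} + p_{i-2}, q_i = a_i*q_{i-1} + q_{i-2} with p_{-2}=0, p_{-1}=1, q_{-2}=1, q_{-1}=0):
  i=0: a_0=40, p_0 = 40*1 + 0 = 40, q_0 = 40*0 + 1 = 1.
  i=1: a_1=4, p_1 = 4*40 + 1 = 161, q_1 = 4*1 + 0 = 4.
Check: 161^2 - 1620*4^2 = 25921 - 25920 = 1, so (x, y) = (161, 4) solves the equation, and by the theorem it is the least positive solution.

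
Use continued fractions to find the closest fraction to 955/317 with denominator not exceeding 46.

Expand x = 955/317 as a continued fraction with the Euclidean algorithm:
  955 = 3*317 + 4, so a_0 = 3.
  317 = 79*4 + 1, so a_1 = 79.
  4 = 4*1 + 0, so a_2 = 4.
so x = [3; 79, 4].
Convergents (p_i = a_i*p_{i-1} + p_{i-2}, q_i = a_i*q_{i-1} + q_{i-2} with p_{-2}=0, p_{-1}=1, q_{-2}=1, q_{-1}=0), until the denominator exceeds 46:
  i=0: a_0=3, p_0 = 3*1 + 0 = 3, q_0 = 3*0 + 1 = 1.
  i=1: a_1=79, p_1 = 79*3 + 1 = 238, q_1 = 79*1 + 0 = 79.
q_1 = 79 > 46, so the last convergent with denominator <= 46 is p_0/q_0 = 3/1.
The closest fraction with denominator <= 46 is either p_0/q_0 or the intermediate fraction (k*p_0 + p_{-1})/(k*q_0 + q_{-1}) with the largest k >= 1 whose denominator stays <= 46; these approach x as k grows, and every other convergent or intermediate fraction in range is farther away.
Largest k: floor((46 - q_{-1})/q_0) = floor((46 - 0)/1) = 46 (using the seeds p_{-1} = 1, q_{-1} = 0).
That gives (46*3 + 1)/(46*1 + 0) = 139/46.
Compare the errors: |x - 3/1| = |955*1 - 3*317|/(317*1) = 4/317, and |x - 139/46| = |955*46 - 139*317|/(317*46) = 133/14582.
Cross-multiplying, 133*317 = 42161 < 58328 = 4*14582, so 133/14582 is smaller: the intermediate fraction 139/46 is closer to x than 3/1.

139/46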